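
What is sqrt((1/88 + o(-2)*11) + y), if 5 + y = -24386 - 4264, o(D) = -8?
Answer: I*sqrt(55646426)/44 ≈ 169.54*I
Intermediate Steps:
y = -28655 (y = -5 + (-24386 - 4264) = -5 - 28650 = -28655)
sqrt((1/88 + o(-2)*11) + y) = sqrt((1/88 - 8*11) - 28655) = sqrt((1/88 - 88) - 28655) = sqrt(-7743/88 - 28655) = sqrt(-2529383/88) = I*sqrt(55646426)/44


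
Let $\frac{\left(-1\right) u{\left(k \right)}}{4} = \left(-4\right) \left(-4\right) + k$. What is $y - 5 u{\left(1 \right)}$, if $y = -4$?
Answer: $336$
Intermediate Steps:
$u{\left(k \right)} = -64 - 4 k$ ($u{\left(k \right)} = - 4 \left(\left(-4\right) \left(-4\right) + k\right) = - 4 \left(16 + k\right) = -64 - 4 k$)
$y - 5 u{\left(1 \right)} = -4 - 5 \left(-64 - 4\right) = -4 - -340 = -4 + 340 = 336$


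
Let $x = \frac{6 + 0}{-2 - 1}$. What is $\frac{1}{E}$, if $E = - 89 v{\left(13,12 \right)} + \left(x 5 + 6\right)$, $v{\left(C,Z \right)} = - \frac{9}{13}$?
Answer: $\frac{13}{749} \approx 0.017356$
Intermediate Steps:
$x = -2$ ($x = \frac{6}{-3} = 6 \left(- \frac{1}{3}\right) = -2$)
$v{\left(C,Z \right)} = - \frac{9}{13}$ ($v{\left(C,Z \right)} = \left(-9\right) \frac{1}{13} = - \frac{9}{13}$)
$E = \frac{749}{13}$ ($E = \left(-89\right) \left(- \frac{9}{13}\right) + \left(\left(-2\right) 5 + 6\right) = \frac{801}{13} + \left(-10 + 6\right) = \frac{801}{13} - 4 = \frac{749}{13} \approx 57.615$)
$\frac{1}{E} = \frac{1}{\frac{749}{13}} = \frac{13}{749}$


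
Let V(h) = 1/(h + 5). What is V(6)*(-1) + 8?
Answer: 87/11 ≈ 7.9091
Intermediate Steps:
V(h) = 1/(5 + h)
V(6)*(-1) + 8 = -1/(5 + 6) + 8 = -1/11 + 8 = 87/11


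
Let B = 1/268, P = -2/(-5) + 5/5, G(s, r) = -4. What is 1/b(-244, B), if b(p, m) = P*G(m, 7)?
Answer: -5/28 ≈ -0.17857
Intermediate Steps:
P = 7/5 (P = -2*(-⅕) + 5*(⅕) = ⅖ + 1 = 7/5 ≈ 1.4000)
B = 1/268 ≈ 0.0037313
b(p, m) = -28/5 (b(p, m) = (7/5)*(-4) = -28/5)
1/b(-244, B) = 1/(-28/5) = -5/28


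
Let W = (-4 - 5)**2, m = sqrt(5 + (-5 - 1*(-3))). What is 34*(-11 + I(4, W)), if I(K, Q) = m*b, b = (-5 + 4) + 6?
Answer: -374 + 170*sqrt(3) ≈ -79.551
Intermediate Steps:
m = sqrt(3) (m = sqrt(5 + (-5 + 3)) = sqrt(5 - 2) = sqrt(3) ≈ 1.7320)
W = 81 (W = (-9)**2 = 81)
b = 5 (b = -1 + 6 = 5)
I(K, Q) = 5*sqrt(3) (I(K, Q) = sqrt(3)*5 = 5*sqrt(3))
34*(-11 + I(4, W)) = 34*(-11 + 5*sqrt(3)) = -374 + 170*sqrt(3)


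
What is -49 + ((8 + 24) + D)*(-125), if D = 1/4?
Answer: -16321/4 ≈ -4080.3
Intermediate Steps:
D = ¼ ≈ 0.25000
-49 + ((8 + 24) + D)*(-125) = -49 + ((8 + 24) + ¼)*(-125) = -49 + (32 + ¼)*(-125) = -49 + (129/4)*(-125) = -49 - 16125/4 = -16321/4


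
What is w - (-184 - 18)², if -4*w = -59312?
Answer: -25976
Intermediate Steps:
w = 14828 (w = -¼*(-59312) = 14828)
w - (-184 - 18)² = 14828 - (-184 - 18)² = 14828 - 1*(-202)² = 14828 - 1*40804 = 14828 - 40804 = -25976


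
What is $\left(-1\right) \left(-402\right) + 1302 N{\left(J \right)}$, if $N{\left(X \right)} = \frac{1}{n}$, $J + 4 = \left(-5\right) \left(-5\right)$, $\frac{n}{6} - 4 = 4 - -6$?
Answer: $\frac{835}{2} \approx 417.5$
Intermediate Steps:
$n = 84$ ($n = 24 + 6 \left(4 - -6\right) = 24 + 6 \left(4 + 6\right) = 24 + 6 \cdot 10 = 24 + 60 = 84$)
$J = 21$ ($J = -4 - -25 = -4 + 25 = 21$)
$N{\left(X \right)} = \frac{1}{84}$
$\left(-1\right) \left(-402\right) + 1302 N{\left(J \right)} = \left(-1\right) \left(-402\right) + 1302 \cdot \frac{1}{84} = 402 + \frac{31}{2} = \frac{835}{2}$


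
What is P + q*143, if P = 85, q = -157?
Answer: -22366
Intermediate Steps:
P + q*143 = 85 - 157*143 = 85 - 22451 = -22366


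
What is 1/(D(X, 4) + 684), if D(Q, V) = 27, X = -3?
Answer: 1/711 ≈ 0.0014065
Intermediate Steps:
1/(D(X, 4) + 684) = 1/(27 + 684) = 1/711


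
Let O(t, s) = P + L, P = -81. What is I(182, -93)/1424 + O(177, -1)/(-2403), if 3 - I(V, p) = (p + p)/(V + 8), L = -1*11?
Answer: 75023/1826280 ≈ 0.041080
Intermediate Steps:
L = -11
I(V, p) = 3 - 2*p/(8 + V) (I(V, p) = 3 - (p + p)/(V + 8) = 3 - 2*p/(8 + V))
O(t, s) = -92 (O(t, s) = -81 - 11 = -92)
I(182, -93)/1424 + O(177, -1)/(-2403) = ((24 - 2*(-93) + 3*182)/(8 + 182))/1424 - 92/(-2403) = ((24 + 186 + 546)/190)*(1/1424) - 92*(-1/2403) = ((1/190)*756)*(1/1424) + 92/2403 = (378/95)*(1/1424) + 92/2403 = 189/67640 + 92/2403 = 75023/1826280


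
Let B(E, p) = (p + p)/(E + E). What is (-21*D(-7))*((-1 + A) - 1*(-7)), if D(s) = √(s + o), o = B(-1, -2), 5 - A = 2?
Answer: -189*I*√5 ≈ -422.62*I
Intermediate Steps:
A = 3 (A = 5 - 1*2 = 5 - 2 = 3)
B(E, p) = p/E (B(E, p) = (2*p)/((2*E)) = (2*p)*(1/(2*E)) = p/E)
o = 2 (o = -2/(-1) = -2*(-1) = 2)
D(s) = √(2 + s) (D(s) = √(s + 2) = √(2 + s))
(-21*D(-7))*((-1 + A) - 1*(-7)) = (-21*√(2 - 7))*((-1 + 3) - 1*(-7)) = (-21*I*√5)*(2 + 7) = -21*I*√5*9 = -189*I*√5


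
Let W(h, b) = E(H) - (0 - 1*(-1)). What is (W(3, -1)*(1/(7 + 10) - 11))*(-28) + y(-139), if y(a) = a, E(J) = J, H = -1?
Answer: -12779/17 ≈ -751.71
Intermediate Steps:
W(h, b) = -2 (W(h, b) = -1 - (0 - 1*(-1)) = -1 - (0 + 1) = -1 - 1*1 = -1 - 1 = -2)
(W(3, -1)*(1/(7 + 10) - 11))*(-28) + y(-139) = -2*(1/(7 + 10) - 11)*(-28) - 139 = -2*(1/17 - 11)*(-28) - 139 = -2*(-186/17)*(-28) - 139 = (372/17)*(-28) - 139 = -10416/17 - 139 = -12779/17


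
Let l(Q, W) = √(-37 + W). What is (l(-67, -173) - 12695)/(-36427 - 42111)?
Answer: 12695/78538 - I*√210/78538 ≈ 0.16164 - 0.00018451*I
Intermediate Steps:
(l(-67, -173) - 12695)/(-36427 - 42111) = (√(-37 - 173) - 12695)/(-36427 - 42111) = (√(-210) - 12695)/(-78538) = (I*√210 - 12695)*(-1/78538) = (-12695 + I*√210)*(-1/78538) = 12695/78538 - I*√210/78538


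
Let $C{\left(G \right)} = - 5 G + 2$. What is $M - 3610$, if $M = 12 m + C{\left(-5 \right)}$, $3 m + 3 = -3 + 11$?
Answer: $-3563$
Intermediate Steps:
$C{\left(G \right)} = 2 - 5 G$
$m = \frac{5}{3}$ ($m = -1 + \frac{-3 + 11}{3} = -1 + \frac{1}{3} \cdot 8 = -1 + \frac{8}{3} = \frac{5}{3} \approx 1.6667$)
$M = 47$ ($M = 12 \cdot \frac{5}{3} + \left(2 - -25\right) = 20 + \left(2 + 25\right) = 20 + 27 = 47$)
$M - 3610 = 47 - 3610 = -3563$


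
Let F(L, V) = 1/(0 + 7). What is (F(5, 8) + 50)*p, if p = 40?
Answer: 14040/7 ≈ 2005.7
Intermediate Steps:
F(L, V) = ⅐ (F(L, V) = 1/7 = ⅐)
(F(5, 8) + 50)*p = (⅐ + 50)*40 = (351/7)*40 = 14040/7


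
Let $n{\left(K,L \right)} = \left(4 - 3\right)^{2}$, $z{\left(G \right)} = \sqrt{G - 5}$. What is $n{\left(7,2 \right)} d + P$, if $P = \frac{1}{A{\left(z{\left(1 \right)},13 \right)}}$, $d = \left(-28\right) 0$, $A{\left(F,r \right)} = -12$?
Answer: $- \frac{1}{12} \approx -0.083333$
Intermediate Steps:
$z{\left(G \right)} = \sqrt{-5 + G}$
$d = 0$
$n{\left(K,L \right)} = 1$ ($n{\left(K,L \right)} = 1^{2} = 1$)
$P = - \frac{1}{12}$ ($P = \frac{1}{-12} = - \frac{1}{12} \approx -0.083333$)
$n{\left(7,2 \right)} d + P = 1 \cdot 0 - \frac{1}{12} = 0 - \frac{1}{12} = - \frac{1}{12}$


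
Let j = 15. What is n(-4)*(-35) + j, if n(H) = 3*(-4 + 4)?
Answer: 15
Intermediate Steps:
n(H) = 0 (n(H) = 3*0 = 0)
n(-4)*(-35) + j = 0*(-35) + 15 = 0 + 15 = 15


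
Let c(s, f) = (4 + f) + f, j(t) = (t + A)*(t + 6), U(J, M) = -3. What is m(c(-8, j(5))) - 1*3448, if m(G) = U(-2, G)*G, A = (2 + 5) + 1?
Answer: -4318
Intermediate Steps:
A = 8 (A = 7 + 1 = 8)
j(t) = (6 + t)*(8 + t) (j(t) = (t + 8)*(t + 6) = (8 + t)*(6 + t) = (6 + t)*(8 + t))
c(s, f) = 4 + 2*f
m(G) = -3*G
m(c(-8, j(5))) - 1*3448 = -3*(4 + 2*(48 + 5² + 14*5)) - 1*3448 = -3*(4 + 2*(48 + 25 + 70)) - 3448 = -3*(4 + 2*143) - 3448 = -3*(4 + 286) - 3448 = -3*290 - 3448 = -870 - 3448 = -4318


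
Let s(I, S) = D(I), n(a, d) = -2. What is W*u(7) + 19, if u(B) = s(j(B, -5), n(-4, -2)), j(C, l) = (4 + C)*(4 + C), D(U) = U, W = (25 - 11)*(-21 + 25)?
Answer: 6795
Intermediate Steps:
W = 56 (W = 14*4 = 56)
j(C, l) = (4 + C)²
s(I, S) = I
u(B) = (4 + B)²
W*u(7) + 19 = 56*(4 + 7)² + 19 = 56*11² + 19 = 56*121 + 19 = 6776 + 19 = 6795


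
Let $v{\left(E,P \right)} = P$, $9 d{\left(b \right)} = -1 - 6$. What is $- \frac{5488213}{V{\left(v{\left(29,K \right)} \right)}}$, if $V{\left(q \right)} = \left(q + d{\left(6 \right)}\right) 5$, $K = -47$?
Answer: $\frac{49393917}{2150} \approx 22974.0$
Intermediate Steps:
$d{\left(b \right)} = - \frac{7}{9}$ ($d{\left(b \right)} = \frac{-1 - 6}{9} = \frac{1}{9} \left(-7\right) = - \frac{7}{9}$)
$V{\left(q \right)} = - \frac{35}{9} + 5 q$ ($V{\left(q \right)} = \left(q - \frac{7}{9}\right) 5 = \left(- \frac{7}{9} + q\right) 5 = - \frac{35}{9} + 5 q$)
$- \frac{5488213}{V{\left(v{\left(29,K \right)} \right)}} = - \frac{5488213}{- \frac{35}{9} + 5 \left(-47\right)} = - \frac{5488213}{- \frac{35}{9} - 235} = - \frac{5488213}{- \frac{2150}{9}} = \left(-5488213\right) \left(- \frac{9}{2150}\right) = \frac{49393917}{2150}$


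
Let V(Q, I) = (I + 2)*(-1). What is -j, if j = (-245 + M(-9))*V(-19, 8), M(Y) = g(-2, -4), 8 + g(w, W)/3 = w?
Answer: -2750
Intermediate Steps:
g(w, W) = -24 + 3*w
V(Q, I) = -2 - I (V(Q, I) = (2 + I)*(-1) = -2 - I)
M(Y) = -30 (M(Y) = -24 + 3*(-2) = -24 - 6 = -30)
j = 2750 (j = (-245 - 30)*(-2 - 1*8) = -275*(-2 - 8) = -275*(-10) = 2750)
-j = -1*2750 = -2750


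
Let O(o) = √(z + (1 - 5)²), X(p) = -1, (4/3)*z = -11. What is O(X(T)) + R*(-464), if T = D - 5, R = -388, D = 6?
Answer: 180032 + √31/2 ≈ 1.8003e+5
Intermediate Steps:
T = 1 (T = 6 - 5 = 1)
z = -33/4 (z = (¾)*(-11) = -33/4 ≈ -8.2500)
O(o) = √31/2 (O(o) = √(-33/4 + (1 - 5)²) = √(-33/4 + (-4)²) = √(-33/4 + 16) = √(31/4) = √31/2)
O(X(T)) + R*(-464) = √31/2 - 388*(-464) = √31/2 + 180032 = 180032 + √31/2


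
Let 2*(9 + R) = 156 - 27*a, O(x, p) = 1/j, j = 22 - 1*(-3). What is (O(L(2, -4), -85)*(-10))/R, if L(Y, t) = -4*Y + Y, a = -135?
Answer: -4/18915 ≈ -0.00021147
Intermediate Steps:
j = 25 (j = 22 + 3 = 25)
L(Y, t) = -3*Y
O(x, p) = 1/25
R = 3783/2 (R = -9 + (156 - 27*(-135))/2 = -9 + (156 + 3645)/2 = -9 + (½)*3801 = -9 + 3801/2 = 3783/2 ≈ 1891.5)
(O(L(2, -4), -85)*(-10))/R = ((1/25)*(-10))/(3783/2) = -⅖*2/3783 = -4/18915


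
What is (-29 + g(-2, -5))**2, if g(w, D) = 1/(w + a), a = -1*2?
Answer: 13689/16 ≈ 855.56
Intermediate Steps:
a = -2
g(w, D) = 1/(-2 + w) (g(w, D) = 1/(w - 2) = 1/(-2 + w))
(-29 + g(-2, -5))**2 = (-29 + 1/(-2 - 2))**2 = (-29 + 1/(-4))**2 = (-29 - 1/4)**2 = (-117/4)**2 = 13689/16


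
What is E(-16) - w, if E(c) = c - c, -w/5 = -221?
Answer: -1105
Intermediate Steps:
w = 1105 (w = -5*(-221) = 1105)
E(c) = 0
E(-16) - w = 0 - 1*1105 = 0 - 1105 = -1105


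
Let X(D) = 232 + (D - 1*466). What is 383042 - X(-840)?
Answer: 384116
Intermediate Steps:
X(D) = -234 + D (X(D) = 232 + (D - 466) = 232 + (-466 + D) = -234 + D)
383042 - X(-840) = 383042 - (-234 - 840) = 383042 - 1*(-1074) = 383042 + 1074 = 384116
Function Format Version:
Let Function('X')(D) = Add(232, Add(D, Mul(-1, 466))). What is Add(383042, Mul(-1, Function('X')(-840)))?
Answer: 384116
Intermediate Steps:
Function('X')(D) = Add(-234, D) (Function('X')(D) = Add(232, Add(D, -466)) = Add(232, Add(-466, D)) = Add(-234, D))
Add(383042, Mul(-1, Function('X')(-840))) = Add(383042, Mul(-1, Add(-234, -840))) = Add(383042, Mul(-1, -1074)) = Add(383042, 1074) = 384116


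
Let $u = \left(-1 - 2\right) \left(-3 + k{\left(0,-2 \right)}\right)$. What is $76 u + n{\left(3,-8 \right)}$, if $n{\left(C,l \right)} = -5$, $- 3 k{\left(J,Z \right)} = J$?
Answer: $679$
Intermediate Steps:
$k{\left(J,Z \right)} = - \frac{J}{3}$
$u = 9$ ($u = \left(-1 - 2\right) \left(-3 - 0\right) = - 3 \left(-3 + 0\right) = \left(-3\right) \left(-3\right) = 9$)
$76 u + n{\left(3,-8 \right)} = 76 \cdot 9 - 5 = 684 - 5 = 679$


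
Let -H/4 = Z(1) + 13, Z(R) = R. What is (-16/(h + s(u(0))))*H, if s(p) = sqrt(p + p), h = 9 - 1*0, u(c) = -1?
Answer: 8064/83 - 896*I*sqrt(2)/83 ≈ 97.157 - 15.267*I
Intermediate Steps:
h = 9 (h = 9 + 0 = 9)
H = -56 (H = -4*(1 + 13) = -4*14 = -56)
s(p) = sqrt(2)*sqrt(p) (s(p) = sqrt(2*p) = sqrt(2)*sqrt(p))
(-16/(h + s(u(0))))*H = (-16/(9 + sqrt(2)*sqrt(-1)))*(-56) = (-16/(9 + sqrt(2)*I))*(-56) = (-16/(9 + I*sqrt(2)))*(-56) = -16/(9 + I*sqrt(2))*(-56) = 896/(9 + I*sqrt(2))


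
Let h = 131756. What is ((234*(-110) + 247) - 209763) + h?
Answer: -103500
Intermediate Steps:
((234*(-110) + 247) - 209763) + h = ((234*(-110) + 247) - 209763) + 131756 = ((-25740 + 247) - 209763) + 131756 = (-25493 - 209763) + 131756 = -235256 + 131756 = -103500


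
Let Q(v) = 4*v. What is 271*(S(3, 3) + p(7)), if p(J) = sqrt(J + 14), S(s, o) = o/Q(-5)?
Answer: -813/20 + 271*sqrt(21) ≈ 1201.2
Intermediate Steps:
S(s, o) = -o/20 (S(s, o) = o/((4*(-5))) = o/(-20) = o*(-1/20) = -o/20)
p(J) = sqrt(14 + J)
271*(S(3, 3) + p(7)) = 271*(-1/20*3 + sqrt(14 + 7)) = 271*(-3/20 + sqrt(21)) = -813/20 + 271*sqrt(21)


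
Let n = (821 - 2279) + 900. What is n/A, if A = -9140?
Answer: 279/4570 ≈ 0.061050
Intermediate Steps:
n = -558 (n = -1458 + 900 = -558)
n/A = -558/(-9140) = -558*(-1/9140) = 279/4570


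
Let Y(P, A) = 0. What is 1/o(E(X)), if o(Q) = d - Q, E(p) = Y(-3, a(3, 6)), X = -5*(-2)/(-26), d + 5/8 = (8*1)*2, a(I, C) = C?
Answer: 8/123 ≈ 0.065041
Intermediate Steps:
d = 123/8 (d = -5/8 + (8*1)*2 = -5/8 + 8*2 = -5/8 + 16 = 123/8 ≈ 15.375)
X = -5/13 (X = 10*(-1/26) = -5/13 ≈ -0.38462)
E(p) = 0
o(Q) = 123/8 - Q
1/o(E(X)) = 1/(123/8 - 1*0) = 1/(123/8 + 0) = 1/(123/8) = 8/123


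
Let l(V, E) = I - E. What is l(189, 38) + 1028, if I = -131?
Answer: 859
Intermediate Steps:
l(V, E) = -131 - E
l(189, 38) + 1028 = (-131 - 1*38) + 1028 = (-131 - 38) + 1028 = -169 + 1028 = 859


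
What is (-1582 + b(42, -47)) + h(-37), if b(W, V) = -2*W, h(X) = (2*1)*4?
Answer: -1658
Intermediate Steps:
h(X) = 8 (h(X) = 2*4 = 8)
(-1582 + b(42, -47)) + h(-37) = (-1582 - 2*42) + 8 = (-1582 - 84) + 8 = -1666 + 8 = -1658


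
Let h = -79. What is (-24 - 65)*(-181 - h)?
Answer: 9078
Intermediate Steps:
(-24 - 65)*(-181 - h) = (-24 - 65)*(-181 - 1*(-79)) = -89*(-181 + 79) = -89*(-102) = 9078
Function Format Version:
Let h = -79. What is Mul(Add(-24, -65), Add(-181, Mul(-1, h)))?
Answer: 9078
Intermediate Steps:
Mul(Add(-24, -65), Add(-181, Mul(-1, h))) = Mul(Add(-24, -65), Add(-181, Mul(-1, -79))) = Mul(-89, Add(-181, 79)) = Mul(-89, -102) = 9078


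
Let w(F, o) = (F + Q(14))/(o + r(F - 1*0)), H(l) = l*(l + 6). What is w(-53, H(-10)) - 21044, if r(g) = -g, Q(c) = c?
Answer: -652377/31 ≈ -21044.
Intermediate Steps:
H(l) = l*(6 + l)
w(F, o) = (14 + F)/(o - F) (w(F, o) = (F + 14)/(o - (F - 1*0)) = (14 + F)/(o - (F + 0)) = (14 + F)/(o - F))
w(-53, H(-10)) - 21044 = (14 - 53)/(-10*(6 - 10) - 1*(-53)) - 21044 = -39/(-10*(-4) + 53) - 21044 = -39/(40 + 53) - 21044 = -39/93 - 21044 = (1/93)*(-39) - 21044 = -13/31 - 21044 = -652377/31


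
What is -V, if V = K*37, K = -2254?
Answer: 83398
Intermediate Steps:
V = -83398 (V = -2254*37 = -83398)
-V = -1*(-83398) = 83398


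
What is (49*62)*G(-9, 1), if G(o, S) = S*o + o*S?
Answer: -54684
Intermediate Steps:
G(o, S) = 2*S*o (G(o, S) = S*o + S*o = 2*S*o)
(49*62)*G(-9, 1) = (49*62)*(2*1*(-9)) = 3038*(-18) = -54684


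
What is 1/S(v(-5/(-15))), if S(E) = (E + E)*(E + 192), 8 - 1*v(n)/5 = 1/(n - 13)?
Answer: 722/13555585 ≈ 5.3262e-5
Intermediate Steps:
v(n) = 40 - 5/(-13 + n) (v(n) = 40 - 5/(n - 13) = 40 - 5/(-13 + n))
S(E) = 2*E*(192 + E) (S(E) = (2*E)*(192 + E) = 2*E*(192 + E))
1/S(v(-5/(-15))) = 1/(2*(5*(-105 + 8*(-5/(-15)))/(-13 - 5/(-15)))*(192 + 5*(-105 + 8*(-5/(-15)))/(-13 - 5/(-15)))) = 1/(2*(5*(-105 + 8*(-5*(-1/15)))/(-13 - 5*(-1/15)))*(192 + 5*(-105 + 8*(-5*(-1/15)))/(-13 - 5*(-1/15)))) = 1/(2*(5*(-105 + 8*(1/3))/(-13 + 1/3))*(192 + 5*(-105 + 8*(1/3))/(-13 + 1/3))) = 1/(2*(5*(-105 + 8/3)/(-38/3))*(192 + 5*(-105 + 8/3)/(-38/3))) = 1/(2*(5*(-3/38)*(-307/3))*(192 + 5*(-3/38)*(-307/3))) = 1/(2*(1535/38)*(192 + 1535/38)) = 1/(2*(1535/38)*(8831/38)) = 1/(13555585/722) = 722/13555585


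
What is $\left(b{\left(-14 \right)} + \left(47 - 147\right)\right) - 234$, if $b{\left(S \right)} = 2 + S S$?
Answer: $-136$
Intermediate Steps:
$b{\left(S \right)} = 2 + S^{2}$
$\left(b{\left(-14 \right)} + \left(47 - 147\right)\right) - 234 = \left(\left(2 + \left(-14\right)^{2}\right) + \left(47 - 147\right)\right) - 234 = \left(\left(2 + 196\right) + \left(47 - 147\right)\right) - 234 = \left(198 - 100\right) - 234 = 98 - 234 = -136$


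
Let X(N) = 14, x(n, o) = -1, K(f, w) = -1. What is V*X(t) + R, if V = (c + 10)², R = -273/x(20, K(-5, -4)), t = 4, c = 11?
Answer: 6447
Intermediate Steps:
R = 273 (R = -273/(-1) = -273*(-1) = 273)
V = 441 (V = (11 + 10)² = 21² = 441)
V*X(t) + R = 441*14 + 273 = 6174 + 273 = 6447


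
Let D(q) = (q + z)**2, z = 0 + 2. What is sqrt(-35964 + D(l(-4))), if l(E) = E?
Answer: 2*I*sqrt(8990) ≈ 189.63*I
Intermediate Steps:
z = 2
D(q) = (2 + q)**2 (D(q) = (q + 2)**2 = (2 + q)**2)
sqrt(-35964 + D(l(-4))) = sqrt(-35964 + (2 - 4)**2) = sqrt(-35964 + (-2)**2) = sqrt(-35964 + 4) = sqrt(-35960) = 2*I*sqrt(8990)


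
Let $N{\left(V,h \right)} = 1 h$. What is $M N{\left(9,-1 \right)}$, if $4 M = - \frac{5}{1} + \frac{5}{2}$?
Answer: $\frac{5}{8} \approx 0.625$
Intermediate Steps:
$N{\left(V,h \right)} = h$
$M = - \frac{5}{8}$ ($M = \frac{- \frac{5}{1} + \frac{5}{2}}{4} = \frac{\left(-5\right) 1 + 5 \cdot \frac{1}{2}}{4} = \frac{-5 + \frac{5}{2}}{4} = \frac{1}{4} \left(- \frac{5}{2}\right) = - \frac{5}{8} \approx -0.625$)
$M N{\left(9,-1 \right)} = \left(- \frac{5}{8}\right) \left(-1\right) = \frac{5}{8}$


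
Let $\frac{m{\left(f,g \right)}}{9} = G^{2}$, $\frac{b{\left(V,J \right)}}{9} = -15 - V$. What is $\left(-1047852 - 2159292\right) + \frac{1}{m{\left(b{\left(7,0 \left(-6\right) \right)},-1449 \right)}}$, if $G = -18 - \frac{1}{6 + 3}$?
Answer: $- \frac{85210608927}{26569} \approx -3.2071 \cdot 10^{6}$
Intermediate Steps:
$b{\left(V,J \right)} = -135 - 9 V$ ($b{\left(V,J \right)} = 9 \left(-15 - V\right) = -135 - 9 V$)
$G = - \frac{163}{9}$ ($G = -18 - \frac{1}{9} = - \frac{163}{9} \approx -18.111$)
$m{\left(f,g \right)} = \frac{26569}{9}$ ($m{\left(f,g \right)} = 9 \left(- \frac{163}{9}\right)^{2} = 9 \cdot \frac{26569}{81} = \frac{26569}{9}$)
$\left(-1047852 - 2159292\right) + \frac{1}{m{\left(b{\left(7,0 \left(-6\right) \right)},-1449 \right)}} = \left(-1047852 - 2159292\right) + \frac{1}{\frac{26569}{9}} = -3207144 + \frac{9}{26569} = - \frac{85210608927}{26569}$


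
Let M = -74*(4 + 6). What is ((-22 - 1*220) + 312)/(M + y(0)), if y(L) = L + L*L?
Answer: -7/74 ≈ -0.094595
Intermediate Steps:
M = -740 (M = -74*10 = -740)
y(L) = L + L²
((-22 - 1*220) + 312)/(M + y(0)) = ((-22 - 1*220) + 312)/(-740 + 0*(1 + 0)) = ((-22 - 220) + 312)/(-740 + 0*1) = (-242 + 312)/(-740 + 0) = 70/(-740) = 70*(-1/740) = -7/74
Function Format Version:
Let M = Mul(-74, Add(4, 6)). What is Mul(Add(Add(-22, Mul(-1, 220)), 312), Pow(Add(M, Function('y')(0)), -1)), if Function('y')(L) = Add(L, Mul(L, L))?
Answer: Rational(-7, 74) ≈ -0.094595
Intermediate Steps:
M = -740 (M = Mul(-74, 10) = -740)
Function('y')(L) = Add(L, Pow(L, 2))
Mul(Add(Add(-22, Mul(-1, 220)), 312), Pow(Add(M, Function('y')(0)), -1)) = Mul(Add(Add(-22, Mul(-1, 220)), 312), Pow(Add(-740, Mul(0, Add(1, 0))), -1)) = Mul(Add(Add(-22, -220), 312), Pow(Add(-740, Mul(0, 1)), -1)) = Mul(Add(-242, 312), Pow(Add(-740, 0), -1)) = Mul(70, Pow(-740, -1)) = Mul(70, Rational(-1, 740)) = Rational(-7, 74)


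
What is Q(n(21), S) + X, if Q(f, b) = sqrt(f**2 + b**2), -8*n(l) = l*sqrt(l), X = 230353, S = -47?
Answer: 230353 + sqrt(150637)/8 ≈ 2.3040e+5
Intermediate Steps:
n(l) = -l**(3/2)/8 (n(l) = -l*sqrt(l)/8 = -l**(3/2)/8)
Q(f, b) = sqrt(b**2 + f**2)
Q(n(21), S) + X = sqrt((-47)**2 + (-21*sqrt(21)/8)**2) + 230353 = sqrt(2209 + (-21*sqrt(21)/8)**2) + 230353 = sqrt(2209 + 9261/64) + 230353 = sqrt(150637/64) + 230353 = sqrt(150637)/8 + 230353 = 230353 + sqrt(150637)/8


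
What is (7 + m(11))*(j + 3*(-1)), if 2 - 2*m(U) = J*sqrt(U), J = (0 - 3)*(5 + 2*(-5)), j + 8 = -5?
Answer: -128 + 120*sqrt(11) ≈ 270.00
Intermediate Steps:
j = -13 (j = -8 - 5 = -13)
J = 15 (J = -3*(5 - 10) = -3*(-5) = 15)
m(U) = 1 - 15*sqrt(U)/2
(7 + m(11))*(j + 3*(-1)) = (7 + (1 - 15*sqrt(11)/2))*(-13 + 3*(-1)) = (8 - 15*sqrt(11)/2)*(-13 - 3) = (8 - 15*sqrt(11)/2)*(-16) = -128 + 120*sqrt(11)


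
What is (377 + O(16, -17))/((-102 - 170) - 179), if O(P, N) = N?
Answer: -360/451 ≈ -0.79823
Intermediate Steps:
(377 + O(16, -17))/((-102 - 170) - 179) = (377 - 17)/((-102 - 170) - 179) = 360/(-272 - 179) = 360/(-451) = 360*(-1/451) = -360/451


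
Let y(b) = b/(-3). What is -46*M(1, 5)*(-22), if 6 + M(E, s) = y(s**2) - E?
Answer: -46552/3 ≈ -15517.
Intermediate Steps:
y(b) = -b/3 (y(b) = b*(-1/3) = -b/3)
M(E, s) = -6 - E - s**2/3 (M(E, s) = -6 + (-s**2/3 - E) = -6 + (-E - s**2/3) = -6 - E - s**2/3)
-46*M(1, 5)*(-22) = -46*(-6 - 1*1 - 1/3*5**2)*(-22) = -46*(-6 - 1 - 1/3*25)*(-22) = -46*(-6 - 1 - 25/3)*(-22) = -46*(-46/3)*(-22) = (2116/3)*(-22) = -46552/3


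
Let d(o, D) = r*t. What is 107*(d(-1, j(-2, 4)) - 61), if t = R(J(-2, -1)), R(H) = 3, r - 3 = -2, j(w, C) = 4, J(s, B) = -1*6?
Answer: -6206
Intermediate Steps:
J(s, B) = -6
r = 1 (r = 3 - 2 = 1)
t = 3
d(o, D) = 3 (d(o, D) = 1*3 = 3)
107*(d(-1, j(-2, 4)) - 61) = 107*(3 - 61) = 107*(-58) = -6206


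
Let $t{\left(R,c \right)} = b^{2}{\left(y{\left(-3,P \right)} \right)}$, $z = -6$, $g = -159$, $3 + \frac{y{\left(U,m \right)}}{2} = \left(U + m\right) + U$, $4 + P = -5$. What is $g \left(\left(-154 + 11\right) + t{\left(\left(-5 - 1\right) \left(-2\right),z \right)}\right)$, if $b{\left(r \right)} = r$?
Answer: $-183327$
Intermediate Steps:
$P = -9$ ($P = -4 - 5 = -9$)
$y{\left(U,m \right)} = -6 + 2 m + 4 U$ ($y{\left(U,m \right)} = -6 + 2 \left(\left(U + m\right) + U\right) = -6 + 2 \left(m + 2 U\right) = -6 + \left(2 m + 4 U\right) = -6 + 2 m + 4 U$)
$t{\left(R,c \right)} = 1296$ ($t{\left(R,c \right)} = \left(-6 + 2 \left(-9\right) + 4 \left(-3\right)\right)^{2} = \left(-6 - 18 - 12\right)^{2} = \left(-36\right)^{2} = 1296$)
$g \left(\left(-154 + 11\right) + t{\left(\left(-5 - 1\right) \left(-2\right),z \right)}\right) = - 159 \left(\left(-154 + 11\right) + 1296\right) = - 159 \left(-143 + 1296\right) = \left(-159\right) 1153 = -183327$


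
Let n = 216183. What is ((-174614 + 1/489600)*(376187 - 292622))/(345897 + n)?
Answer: -52918937912981/2038476800 ≈ -25960.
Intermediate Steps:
((-174614 + 1/489600)*(376187 - 292622))/(345897 + n) = ((-174614 + 1/489600)*(376187 - 292622))/(345897 + 216183) = ((-174614 + 1/489600)*83565)/562080 = -85491014399/489600*83565*(1/562080) = -158756813738943/10880*1/562080 = -52918937912981/2038476800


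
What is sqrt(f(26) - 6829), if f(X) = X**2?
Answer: I*sqrt(6153) ≈ 78.441*I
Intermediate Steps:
sqrt(f(26) - 6829) = sqrt(26**2 - 6829) = sqrt(676 - 6829) = sqrt(-6153) = I*sqrt(6153)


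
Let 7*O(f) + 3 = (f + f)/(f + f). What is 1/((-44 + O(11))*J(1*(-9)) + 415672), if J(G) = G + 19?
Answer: 7/2906604 ≈ 2.4083e-6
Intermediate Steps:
J(G) = 19 + G
O(f) = -2/7 (O(f) = -3/7 + ((f + f)/(f + f))/7 = -3/7 + ((2*f)/((2*f)))/7 = -3/7 + ((2*f)*(1/(2*f)))/7 = -3/7 + (1/7)*1 = -3/7 + 1/7 = -2/7)
1/((-44 + O(11))*J(1*(-9)) + 415672) = 1/((-44 - 2/7)*(19 + 1*(-9)) + 415672) = 1/(-310*(19 - 9)/7 + 415672) = 1/(-310/7*10 + 415672) = 1/(-3100/7 + 415672) = 1/(2906604/7) = 7/2906604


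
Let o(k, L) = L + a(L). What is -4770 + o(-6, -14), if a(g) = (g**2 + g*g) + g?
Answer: -4406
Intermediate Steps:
a(g) = g + 2*g**2 (a(g) = (g**2 + g**2) + g = 2*g**2 + g = g + 2*g**2)
o(k, L) = L + L*(1 + 2*L)
-4770 + o(-6, -14) = -4770 + 2*(-14)*(1 - 14) = -4770 + 2*(-14)*(-13) = -4770 + 364 = -4406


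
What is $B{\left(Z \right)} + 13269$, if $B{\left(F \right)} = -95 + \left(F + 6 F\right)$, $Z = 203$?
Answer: $14595$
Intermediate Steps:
$B{\left(F \right)} = -95 + 7 F$
$B{\left(Z \right)} + 13269 = \left(-95 + 7 \cdot 203\right) + 13269 = \left(-95 + 1421\right) + 13269 = 1326 + 13269 = 14595$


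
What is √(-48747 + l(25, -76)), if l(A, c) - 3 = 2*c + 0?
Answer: 16*I*√191 ≈ 221.12*I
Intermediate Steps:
l(A, c) = 3 + 2*c (l(A, c) = 3 + (2*c + 0) = 3 + 2*c)
√(-48747 + l(25, -76)) = √(-48747 + (3 + 2*(-76))) = √(-48747 + (3 - 152)) = √(-48747 - 149) = √(-48896) = 16*I*√191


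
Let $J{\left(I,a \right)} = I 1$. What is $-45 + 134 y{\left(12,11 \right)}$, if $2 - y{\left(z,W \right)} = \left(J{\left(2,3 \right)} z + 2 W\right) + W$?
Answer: $-7415$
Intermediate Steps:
$J{\left(I,a \right)} = I$
$y{\left(z,W \right)} = 2 - 3 W - 2 z$ ($y{\left(z,W \right)} = 2 - \left(\left(2 z + 2 W\right) + W\right) = 2 - \left(\left(2 W + 2 z\right) + W\right) = 2 - \left(2 z + 3 W\right) = 2 - 3 W - 2 z$)
$-45 + 134 y{\left(12,11 \right)} = -45 + 134 \left(2 - 33 - 24\right) = -45 + 134 \left(-55\right) = -45 - 7370 = -7415$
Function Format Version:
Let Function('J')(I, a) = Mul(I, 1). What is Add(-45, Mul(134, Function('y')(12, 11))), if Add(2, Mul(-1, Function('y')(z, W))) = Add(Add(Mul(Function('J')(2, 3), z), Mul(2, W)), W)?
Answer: -7415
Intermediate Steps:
Function('J')(I, a) = I
Function('y')(z, W) = Add(2, Mul(-3, W), Mul(-2, z)) (Function('y')(z, W) = Add(2, Mul(-1, Add(Add(Mul(2, z), Mul(2, W)), W))) = Add(2, Mul(-1, Add(Add(Mul(2, W), Mul(2, z)), W))) = Add(2, Mul(-1, Add(Mul(2, z), Mul(3, W)))) = Add(2, Add(Mul(-3, W), Mul(-2, z))) = Add(2, Mul(-3, W), Mul(-2, z)))
Add(-45, Mul(134, Function('y')(12, 11))) = Add(-45, Mul(134, Add(2, Mul(-3, 11), Mul(-2, 12)))) = Add(-45, Mul(134, Add(2, -33, -24))) = Add(-45, Mul(134, -55)) = Add(-45, -7370) = -7415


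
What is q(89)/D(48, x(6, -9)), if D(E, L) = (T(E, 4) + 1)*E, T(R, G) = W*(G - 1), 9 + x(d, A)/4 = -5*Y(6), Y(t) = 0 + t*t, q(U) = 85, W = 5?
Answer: 85/768 ≈ 0.11068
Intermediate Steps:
Y(t) = t² (Y(t) = 0 + t² = t²)
x(d, A) = -756 (x(d, A) = -36 + 4*(-5*6²) = -36 + 4*(-5*36) = -36 + 4*(-180) = -36 - 720 = -756)
T(R, G) = -5 + 5*G (T(R, G) = 5*(G - 1) = 5*(-1 + G) = -5 + 5*G)
D(E, L) = 16*E (D(E, L) = ((-5 + 5*4) + 1)*E = ((-5 + 20) + 1)*E = (15 + 1)*E = 16*E)
q(89)/D(48, x(6, -9)) = 85/((16*48)) = 85/768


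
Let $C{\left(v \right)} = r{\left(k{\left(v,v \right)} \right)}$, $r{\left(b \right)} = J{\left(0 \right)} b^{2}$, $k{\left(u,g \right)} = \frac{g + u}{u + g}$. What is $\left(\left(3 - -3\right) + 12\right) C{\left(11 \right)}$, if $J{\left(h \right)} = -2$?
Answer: $-36$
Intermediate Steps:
$k{\left(u,g \right)} = 1$ ($k{\left(u,g \right)} = \frac{g + u}{g + u} = 1$)
$r{\left(b \right)} = - 2 b^{2}$
$C{\left(v \right)} = -2$ ($C{\left(v \right)} = - 2 \cdot 1^{2} = \left(-2\right) 1 = -2$)
$\left(\left(3 - -3\right) + 12\right) C{\left(11 \right)} = \left(\left(3 - -3\right) + 12\right) \left(-2\right) = \left(\left(3 + 3\right) + 12\right) \left(-2\right) = \left(6 + 12\right) \left(-2\right) = 18 \left(-2\right) = -36$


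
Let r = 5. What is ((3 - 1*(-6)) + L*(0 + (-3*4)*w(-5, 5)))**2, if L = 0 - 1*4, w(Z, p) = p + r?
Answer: 239121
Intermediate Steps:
w(Z, p) = 5 + p (w(Z, p) = p + 5 = 5 + p)
L = -4 (L = 0 - 4 = -4)
((3 - 1*(-6)) + L*(0 + (-3*4)*w(-5, 5)))**2 = ((3 - 1*(-6)) - 4*(0 + (-3*4)*(5 + 5)))**2 = ((3 + 6) - 4*(0 - 12*10))**2 = (9 - 4*(0 - 120))**2 = (9 - 4*(-120))**2 = (9 + 480)**2 = 489**2 = 239121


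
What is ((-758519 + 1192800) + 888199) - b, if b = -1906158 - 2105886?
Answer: 5334524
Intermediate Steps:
b = -4012044
((-758519 + 1192800) + 888199) - b = ((-758519 + 1192800) + 888199) - 1*(-4012044) = (434281 + 888199) + 4012044 = 1322480 + 4012044 = 5334524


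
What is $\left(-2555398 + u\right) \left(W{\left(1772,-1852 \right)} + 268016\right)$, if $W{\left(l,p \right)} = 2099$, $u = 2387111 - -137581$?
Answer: $-8294151190$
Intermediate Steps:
$u = 2524692$ ($u = 2387111 + 137581 = 2524692$)
$\left(-2555398 + u\right) \left(W{\left(1772,-1852 \right)} + 268016\right) = \left(-2555398 + 2524692\right) \left(2099 + 268016\right) = \left(-30706\right) 270115 = -8294151190$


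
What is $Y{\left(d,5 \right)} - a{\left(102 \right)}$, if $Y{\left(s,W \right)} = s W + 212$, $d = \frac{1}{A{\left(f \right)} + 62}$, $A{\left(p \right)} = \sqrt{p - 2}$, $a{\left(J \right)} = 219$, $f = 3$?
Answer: $- \frac{436}{63} \approx -6.9206$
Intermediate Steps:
$A{\left(p \right)} = \sqrt{-2 + p}$
$d = \frac{1}{63}$ ($d = \frac{1}{\sqrt{-2 + 3} + 62} = \frac{1}{\sqrt{1} + 62} = \frac{1}{1 + 62} = \frac{1}{63} \approx 0.015873$)
$Y{\left(s,W \right)} = 212 + W s$ ($Y{\left(s,W \right)} = W s + 212 = 212 + W s$)
$Y{\left(d,5 \right)} - a{\left(102 \right)} = \left(212 + 5 \cdot \frac{1}{63}\right) - 219 = \left(212 + \frac{5}{63}\right) - 219 = \frac{13361}{63} - 219 = - \frac{436}{63}$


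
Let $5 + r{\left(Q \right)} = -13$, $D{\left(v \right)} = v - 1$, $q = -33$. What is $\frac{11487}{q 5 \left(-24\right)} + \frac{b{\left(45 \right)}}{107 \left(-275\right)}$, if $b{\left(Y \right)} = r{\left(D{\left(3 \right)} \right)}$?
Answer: $\frac{2048947}{706200} \approx 2.9014$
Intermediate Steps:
$D{\left(v \right)} = -1 + v$ ($D{\left(v \right)} = v - 1 = -1 + v$)
$r{\left(Q \right)} = -18$ ($r{\left(Q \right)} = -5 - 13 = -18$)
$b{\left(Y \right)} = -18$
$\frac{11487}{q 5 \left(-24\right)} + \frac{b{\left(45 \right)}}{107 \left(-275\right)} = \frac{11487}{\left(-33\right) 5 \left(-24\right)} - \frac{18}{107 \left(-275\right)} = \frac{11487}{\left(-165\right) \left(-24\right)} - \frac{18}{-29425} = \frac{11487}{3960} - - \frac{18}{29425} = 11487 \cdot \frac{1}{3960} + \frac{18}{29425} = \frac{3829}{1320} + \frac{18}{29425} = \frac{2048947}{706200}$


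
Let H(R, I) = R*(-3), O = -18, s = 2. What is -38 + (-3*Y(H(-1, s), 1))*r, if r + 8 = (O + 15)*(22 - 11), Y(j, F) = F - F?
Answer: -38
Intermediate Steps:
H(R, I) = -3*R
Y(j, F) = 0
r = -41 (r = -8 + (-18 + 15)*(22 - 11) = -8 - 3*11 = -8 - 33 = -41)
-38 + (-3*Y(H(-1, s), 1))*r = -38 - 3*0*(-41) = -38 + 0*(-41) = -38 + 0 = -38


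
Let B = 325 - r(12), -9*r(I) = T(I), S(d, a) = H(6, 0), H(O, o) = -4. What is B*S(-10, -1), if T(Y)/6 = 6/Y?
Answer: -3904/3 ≈ -1301.3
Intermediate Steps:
S(d, a) = -4
T(Y) = 36/Y (T(Y) = 6*(6/Y) = 36/Y)
r(I) = -4/I
B = 976/3 (B = 325 - (-4)/12 = 325 - 1*(-⅓) = 325 + ⅓ = 976/3 ≈ 325.33)
B*S(-10, -1) = (976/3)*(-4) = -3904/3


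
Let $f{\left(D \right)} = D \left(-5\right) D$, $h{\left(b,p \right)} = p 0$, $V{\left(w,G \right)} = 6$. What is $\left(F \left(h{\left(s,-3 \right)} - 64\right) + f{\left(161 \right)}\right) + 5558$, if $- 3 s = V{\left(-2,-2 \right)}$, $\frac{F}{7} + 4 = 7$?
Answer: $-125391$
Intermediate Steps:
$F = 21$ ($F = -28 + 7 \cdot 7 = -28 + 49 = 21$)
$s = -2$ ($s = \left(- \frac{1}{3}\right) 6 = -2$)
$h{\left(b,p \right)} = 0$
$f{\left(D \right)} = - 5 D^{2}$ ($f{\left(D \right)} = - 5 D D = - 5 D^{2}$)
$\left(F \left(h{\left(s,-3 \right)} - 64\right) + f{\left(161 \right)}\right) + 5558 = \left(21 \left(0 - 64\right) - 5 \cdot 161^{2}\right) + 5558 = \left(21 \left(-64\right) - 129605\right) + 5558 = \left(-1344 - 129605\right) + 5558 = -130949 + 5558 = -125391$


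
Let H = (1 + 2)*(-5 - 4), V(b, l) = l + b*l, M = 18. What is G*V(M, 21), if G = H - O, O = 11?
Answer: -15162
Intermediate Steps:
H = -27 (H = 3*(-9) = -27)
G = -38 (G = -27 - 1*11 = -27 - 11 = -38)
G*V(M, 21) = -798*(1 + 18) = -798*19 = -38*399 = -15162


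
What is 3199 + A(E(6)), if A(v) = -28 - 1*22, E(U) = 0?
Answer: 3149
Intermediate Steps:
A(v) = -50 (A(v) = -28 - 22 = -50)
3199 + A(E(6)) = 3199 - 50 = 3149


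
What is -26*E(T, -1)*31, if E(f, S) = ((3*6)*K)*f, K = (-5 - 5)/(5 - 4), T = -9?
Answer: -1305720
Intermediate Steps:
K = -10 (K = -10/1 = -10*1 = -10)
E(f, S) = -180*f (E(f, S) = ((3*6)*(-10))*f = (18*(-10))*f = -180*f)
-26*E(T, -1)*31 = -(-4680)*(-9)*31 = -26*1620*31 = -42120*31 = -1305720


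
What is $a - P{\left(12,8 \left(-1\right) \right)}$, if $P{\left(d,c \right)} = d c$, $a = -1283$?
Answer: $-1187$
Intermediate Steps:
$P{\left(d,c \right)} = c d$
$a - P{\left(12,8 \left(-1\right) \right)} = -1283 - 8 \left(-1\right) 12 = -1283 - \left(-8\right) 12 = -1283 - -96 = -1283 + 96 = -1187$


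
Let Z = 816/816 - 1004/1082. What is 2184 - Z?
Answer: 1181505/541 ≈ 2183.9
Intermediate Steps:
Z = 39/541 (Z = 816*(1/816) - 1004*1/1082 = 1 - 502/541 = 39/541 ≈ 0.072089)
2184 - Z = 2184 - 1*39/541 = 2184 - 39/541 = 1181505/541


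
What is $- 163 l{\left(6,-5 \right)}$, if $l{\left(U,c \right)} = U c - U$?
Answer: $5868$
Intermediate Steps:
$l{\left(U,c \right)} = - U + U c$
$- 163 l{\left(6,-5 \right)} = - 163 \cdot 6 \left(-1 - 5\right) = - 163 \cdot 6 \left(-6\right) = \left(-163\right) \left(-36\right) = 5868$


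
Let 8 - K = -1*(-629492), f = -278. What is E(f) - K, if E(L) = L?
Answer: 629206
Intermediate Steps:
K = -629484 (K = 8 - (-1)*(-629492) = 8 - 1*629492 = 8 - 629492 = -629484)
E(f) - K = -278 - 1*(-629484) = -278 + 629484 = 629206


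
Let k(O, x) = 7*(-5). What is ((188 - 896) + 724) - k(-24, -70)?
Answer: 51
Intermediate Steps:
k(O, x) = -35
((188 - 896) + 724) - k(-24, -70) = ((188 - 896) + 724) - 1*(-35) = (-708 + 724) + 35 = 16 + 35 = 51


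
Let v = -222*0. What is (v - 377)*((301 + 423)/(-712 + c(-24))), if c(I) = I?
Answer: 68237/184 ≈ 370.85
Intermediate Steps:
v = 0
(v - 377)*((301 + 423)/(-712 + c(-24))) = (0 - 377)*((301 + 423)/(-712 - 24)) = -272948/(-736) = -272948*(-1)/736 = -377*(-181/184) = 68237/184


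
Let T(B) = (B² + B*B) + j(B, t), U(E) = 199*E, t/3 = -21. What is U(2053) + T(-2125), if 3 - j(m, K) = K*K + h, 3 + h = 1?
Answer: 9435833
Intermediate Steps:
h = -2 (h = -3 + 1 = -2)
t = -63 (t = 3*(-21) = -63)
j(m, K) = 5 - K² (j(m, K) = 3 - (K*K - 2) = 3 - (K² - 2) = 3 - (-2 + K²) = 3 + (2 - K²) = 5 - K²)
T(B) = -3964 + 2*B² (T(B) = (B² + B*B) + (5 - 1*(-63)²) = (B² + B²) + (5 - 1*3969) = 2*B² + (5 - 3969) = 2*B² - 3964 = -3964 + 2*B²)
U(2053) + T(-2125) = 199*2053 + (-3964 + 2*(-2125)²) = 408547 + (-3964 + 2*4515625) = 408547 + (-3964 + 9031250) = 408547 + 9027286 = 9435833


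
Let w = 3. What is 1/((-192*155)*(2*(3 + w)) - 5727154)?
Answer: -1/6084274 ≈ -1.6436e-7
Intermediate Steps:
1/((-192*155)*(2*(3 + w)) - 5727154) = 1/((-192*155)*(2*(3 + 3)) - 5727154) = 1/(-59520*6 - 5727154) = 1/(-29760*12 - 5727154) = 1/(-357120 - 5727154) = 1/(-6084274) = -1/6084274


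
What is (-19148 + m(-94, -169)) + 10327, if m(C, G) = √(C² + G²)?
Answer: -8821 + √37397 ≈ -8627.6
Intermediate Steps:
(-19148 + m(-94, -169)) + 10327 = (-19148 + √((-94)² + (-169)²)) + 10327 = (-19148 + √(8836 + 28561)) + 10327 = (-19148 + √37397) + 10327 = -8821 + √37397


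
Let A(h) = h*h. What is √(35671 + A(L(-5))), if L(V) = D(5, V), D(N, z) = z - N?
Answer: √35771 ≈ 189.13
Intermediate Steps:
L(V) = -5 + V (L(V) = V - 1*5 = V - 5 = -5 + V)
A(h) = h²
√(35671 + A(L(-5))) = √(35671 + (-5 - 5)²) = √(35671 + (-10)²) = √(35671 + 100) = √35771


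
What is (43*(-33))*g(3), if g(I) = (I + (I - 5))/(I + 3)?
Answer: -473/2 ≈ -236.50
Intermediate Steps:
g(I) = (-5 + 2*I)/(3 + I) (g(I) = (I + (-5 + I))/(3 + I) = (-5 + 2*I)/(3 + I))
(43*(-33))*g(3) = (43*(-33))*((-5 + 2*3)/(3 + 3)) = -1419*(-5 + 6)/6 = -473/2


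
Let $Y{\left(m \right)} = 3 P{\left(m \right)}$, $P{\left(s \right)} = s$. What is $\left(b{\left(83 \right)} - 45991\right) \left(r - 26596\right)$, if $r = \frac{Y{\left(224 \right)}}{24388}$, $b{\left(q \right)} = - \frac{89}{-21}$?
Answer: $\frac{22371038976424}{18291} \approx 1.2231 \cdot 10^{9}$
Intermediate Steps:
$b{\left(q \right)} = \frac{89}{21}$ ($b{\left(q \right)} = \left(-89\right) \left(- \frac{1}{21}\right) = \frac{89}{21}$)
$Y{\left(m \right)} = 3 m$
$r = \frac{24}{871}$ ($r = \frac{3 \cdot 224}{24388} = 672 \cdot \frac{1}{24388} = \frac{24}{871} \approx 0.027555$)
$\left(b{\left(83 \right)} - 45991\right) \left(r - 26596\right) = \left(\frac{89}{21} - 45991\right) \left(\frac{24}{871} - 26596\right) = \left(- \frac{965722}{21}\right) \left(- \frac{23165092}{871}\right) = \frac{22371038976424}{18291}$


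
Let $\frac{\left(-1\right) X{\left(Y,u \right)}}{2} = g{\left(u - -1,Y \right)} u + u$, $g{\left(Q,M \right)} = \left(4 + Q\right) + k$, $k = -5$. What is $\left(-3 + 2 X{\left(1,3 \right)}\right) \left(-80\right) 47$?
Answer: $191760$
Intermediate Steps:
$g{\left(Q,M \right)} = -1 + Q$ ($g{\left(Q,M \right)} = \left(4 + Q\right) - 5 = -1 + Q$)
$X{\left(Y,u \right)} = - 2 u - 2 u^{2}$ ($X{\left(Y,u \right)} = - 2 \left(\left(-1 + \left(u - -1\right)\right) u + u\right) = - 2 \left(\left(-1 + \left(u + 1\right)\right) u + u\right) = - 2 \left(\left(-1 + \left(1 + u\right)\right) u + u\right) = - 2 \left(u u + u\right) = - 2 \left(u^{2} + u\right) = - 2 \left(u + u^{2}\right) = - 2 u - 2 u^{2}$)
$\left(-3 + 2 X{\left(1,3 \right)}\right) \left(-80\right) 47 = \left(-3 + 2 \left(\left(-2\right) 3 \left(1 + 3\right)\right)\right) \left(-80\right) 47 = \left(-3 + 2 \left(\left(-2\right) 3 \cdot 4\right)\right) \left(-80\right) 47 = \left(-3 + 2 \left(-24\right)\right) \left(-80\right) 47 = \left(-3 - 48\right) \left(-80\right) 47 = \left(-51\right) \left(-80\right) 47 = 4080 \cdot 47 = 191760$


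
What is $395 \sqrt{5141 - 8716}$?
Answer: $1975 i \sqrt{143} \approx 23618.0 i$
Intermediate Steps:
$395 \sqrt{5141 - 8716} = 395 \sqrt{-3575} = 395 \cdot 5 i \sqrt{143} = 1975 i \sqrt{143}$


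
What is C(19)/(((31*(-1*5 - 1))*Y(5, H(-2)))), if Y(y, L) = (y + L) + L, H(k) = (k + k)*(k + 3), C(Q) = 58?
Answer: 29/279 ≈ 0.10394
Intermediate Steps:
H(k) = 2*k*(3 + k) (H(k) = (2*k)*(3 + k) = 2*k*(3 + k))
Y(y, L) = y + 2*L (Y(y, L) = (L + y) + L = y + 2*L)
C(19)/(((31*(-1*5 - 1))*Y(5, H(-2)))) = 58/(((31*(-1*5 - 1))*(5 + 2*(2*(-2)*(3 - 2))))) = 58/(((31*(-5 - 1))*(5 + 2*(2*(-2)*1)))) = 58/(((31*(-6))*(5 + 2*(-4)))) = 58/((-186*(5 - 8))) = 58/((-186*(-3))) = 58/558 = 58*(1/558) = 29/279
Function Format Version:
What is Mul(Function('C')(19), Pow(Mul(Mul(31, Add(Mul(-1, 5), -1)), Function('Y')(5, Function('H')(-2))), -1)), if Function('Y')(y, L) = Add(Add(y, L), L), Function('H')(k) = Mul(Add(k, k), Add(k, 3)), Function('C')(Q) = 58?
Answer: Rational(29, 279) ≈ 0.10394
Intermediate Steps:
Function('H')(k) = Mul(2, k, Add(3, k)) (Function('H')(k) = Mul(Mul(2, k), Add(3, k)) = Mul(2, k, Add(3, k)))
Function('Y')(y, L) = Add(y, Mul(2, L)) (Function('Y')(y, L) = Add(Add(L, y), L) = Add(y, Mul(2, L)))
Mul(Function('C')(19), Pow(Mul(Mul(31, Add(Mul(-1, 5), -1)), Function('Y')(5, Function('H')(-2))), -1)) = Mul(58, Pow(Mul(Mul(31, Add(Mul(-1, 5), -1)), Add(5, Mul(2, Mul(2, -2, Add(3, -2))))), -1)) = Mul(58, Pow(Mul(Mul(31, Add(-5, -1)), Add(5, Mul(2, Mul(2, -2, 1)))), -1)) = Mul(58, Pow(Mul(Mul(31, -6), Add(5, Mul(2, -4))), -1)) = Mul(58, Pow(Mul(-186, Add(5, -8)), -1)) = Mul(58, Pow(Mul(-186, -3), -1)) = Mul(58, Pow(558, -1)) = Mul(58, Rational(1, 558)) = Rational(29, 279)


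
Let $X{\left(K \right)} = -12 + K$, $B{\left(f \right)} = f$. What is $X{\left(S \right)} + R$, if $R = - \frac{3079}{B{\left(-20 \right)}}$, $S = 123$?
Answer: $\frac{5299}{20} \approx 264.95$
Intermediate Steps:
$R = \frac{3079}{20}$ ($R = - \frac{3079}{-20} = \left(-3079\right) \left(- \frac{1}{20}\right) = \frac{3079}{20} \approx 153.95$)
$X{\left(S \right)} + R = \left(-12 + 123\right) + \frac{3079}{20} = 111 + \frac{3079}{20} = \frac{5299}{20}$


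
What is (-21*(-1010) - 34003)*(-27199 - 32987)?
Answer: 769959498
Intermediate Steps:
(-21*(-1010) - 34003)*(-27199 - 32987) = (21210 - 34003)*(-60186) = -12793*(-60186) = 769959498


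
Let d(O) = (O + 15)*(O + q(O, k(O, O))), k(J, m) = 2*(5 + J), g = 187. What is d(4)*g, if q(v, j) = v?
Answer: 28424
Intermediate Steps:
k(J, m) = 10 + 2*J
d(O) = 2*O*(15 + O) (d(O) = (O + 15)*(O + O) = (15 + O)*(2*O) = 2*O*(15 + O))
d(4)*g = (2*4*(15 + 4))*187 = (2*4*19)*187 = 152*187 = 28424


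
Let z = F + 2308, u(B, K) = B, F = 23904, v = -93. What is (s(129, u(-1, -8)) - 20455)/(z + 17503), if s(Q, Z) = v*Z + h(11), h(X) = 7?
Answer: -4071/8743 ≈ -0.46563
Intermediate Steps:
z = 26212 (z = 23904 + 2308 = 26212)
s(Q, Z) = 7 - 93*Z (s(Q, Z) = -93*Z + 7 = 7 - 93*Z)
(s(129, u(-1, -8)) - 20455)/(z + 17503) = ((7 - 93*(-1)) - 20455)/(26212 + 17503) = ((7 + 93) - 20455)/43715 = (100 - 20455)*(1/43715) = -20355*1/43715 = -4071/8743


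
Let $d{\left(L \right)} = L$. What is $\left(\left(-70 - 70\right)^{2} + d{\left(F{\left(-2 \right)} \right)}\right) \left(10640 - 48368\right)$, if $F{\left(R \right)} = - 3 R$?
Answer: $-739695168$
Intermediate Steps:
$\left(\left(-70 - 70\right)^{2} + d{\left(F{\left(-2 \right)} \right)}\right) \left(10640 - 48368\right) = \left(\left(-70 - 70\right)^{2} - -6\right) \left(10640 - 48368\right) = \left(\left(-140\right)^{2} + 6\right) \left(-37728\right) = \left(19600 + 6\right) \left(-37728\right) = 19606 \left(-37728\right) = -739695168$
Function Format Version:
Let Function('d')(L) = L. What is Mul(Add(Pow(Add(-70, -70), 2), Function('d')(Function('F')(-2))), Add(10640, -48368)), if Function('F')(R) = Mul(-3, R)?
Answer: -739695168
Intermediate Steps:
Mul(Add(Pow(Add(-70, -70), 2), Function('d')(Function('F')(-2))), Add(10640, -48368)) = Mul(Add(Pow(Add(-70, -70), 2), Mul(-3, -2)), Add(10640, -48368)) = Mul(Add(Pow(-140, 2), 6), -37728) = Mul(Add(19600, 6), -37728) = Mul(19606, -37728) = -739695168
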